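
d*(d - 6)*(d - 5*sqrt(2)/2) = d^3 - 6*d^2 - 5*sqrt(2)*d^2/2 + 15*sqrt(2)*d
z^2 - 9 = (z - 3)*(z + 3)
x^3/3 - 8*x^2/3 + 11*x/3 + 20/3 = (x/3 + 1/3)*(x - 5)*(x - 4)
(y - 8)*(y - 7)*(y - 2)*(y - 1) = y^4 - 18*y^3 + 103*y^2 - 198*y + 112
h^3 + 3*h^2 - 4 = (h - 1)*(h + 2)^2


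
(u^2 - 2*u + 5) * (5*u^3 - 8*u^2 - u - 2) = 5*u^5 - 18*u^4 + 40*u^3 - 40*u^2 - u - 10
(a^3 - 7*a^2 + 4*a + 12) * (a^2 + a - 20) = a^5 - 6*a^4 - 23*a^3 + 156*a^2 - 68*a - 240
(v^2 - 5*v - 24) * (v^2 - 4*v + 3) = v^4 - 9*v^3 - v^2 + 81*v - 72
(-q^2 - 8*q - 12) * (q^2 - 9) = -q^4 - 8*q^3 - 3*q^2 + 72*q + 108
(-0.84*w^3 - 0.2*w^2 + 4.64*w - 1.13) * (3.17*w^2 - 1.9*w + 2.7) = -2.6628*w^5 + 0.962*w^4 + 12.8208*w^3 - 12.9381*w^2 + 14.675*w - 3.051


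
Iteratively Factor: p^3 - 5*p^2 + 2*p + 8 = (p - 2)*(p^2 - 3*p - 4) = (p - 2)*(p + 1)*(p - 4)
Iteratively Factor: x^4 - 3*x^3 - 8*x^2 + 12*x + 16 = (x - 4)*(x^3 + x^2 - 4*x - 4) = (x - 4)*(x + 1)*(x^2 - 4) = (x - 4)*(x - 2)*(x + 1)*(x + 2)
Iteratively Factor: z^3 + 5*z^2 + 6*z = (z + 2)*(z^2 + 3*z) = z*(z + 2)*(z + 3)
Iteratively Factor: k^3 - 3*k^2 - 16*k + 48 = (k + 4)*(k^2 - 7*k + 12) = (k - 4)*(k + 4)*(k - 3)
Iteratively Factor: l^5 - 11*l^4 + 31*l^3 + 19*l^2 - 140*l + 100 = (l - 5)*(l^4 - 6*l^3 + l^2 + 24*l - 20) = (l - 5)*(l + 2)*(l^3 - 8*l^2 + 17*l - 10) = (l - 5)^2*(l + 2)*(l^2 - 3*l + 2) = (l - 5)^2*(l - 1)*(l + 2)*(l - 2)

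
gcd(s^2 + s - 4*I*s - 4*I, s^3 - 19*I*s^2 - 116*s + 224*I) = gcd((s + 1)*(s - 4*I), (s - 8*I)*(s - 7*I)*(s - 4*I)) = s - 4*I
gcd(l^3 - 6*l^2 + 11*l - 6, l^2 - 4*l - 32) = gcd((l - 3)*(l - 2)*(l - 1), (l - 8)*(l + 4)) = 1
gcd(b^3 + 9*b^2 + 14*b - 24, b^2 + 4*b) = b + 4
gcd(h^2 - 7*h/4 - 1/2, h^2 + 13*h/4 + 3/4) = h + 1/4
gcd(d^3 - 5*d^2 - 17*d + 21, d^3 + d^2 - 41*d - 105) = d^2 - 4*d - 21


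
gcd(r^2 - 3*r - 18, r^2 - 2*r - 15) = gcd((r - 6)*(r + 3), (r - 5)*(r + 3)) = r + 3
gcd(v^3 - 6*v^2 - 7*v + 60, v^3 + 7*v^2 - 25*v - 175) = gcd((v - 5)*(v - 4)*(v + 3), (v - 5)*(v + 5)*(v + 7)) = v - 5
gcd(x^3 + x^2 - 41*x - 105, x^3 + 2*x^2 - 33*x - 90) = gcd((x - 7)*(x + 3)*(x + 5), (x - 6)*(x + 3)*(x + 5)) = x^2 + 8*x + 15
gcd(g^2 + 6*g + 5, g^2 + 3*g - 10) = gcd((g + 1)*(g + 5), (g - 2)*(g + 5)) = g + 5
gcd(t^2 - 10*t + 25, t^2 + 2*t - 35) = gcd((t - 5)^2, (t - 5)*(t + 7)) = t - 5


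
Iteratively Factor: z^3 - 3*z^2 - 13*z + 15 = (z + 3)*(z^2 - 6*z + 5) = (z - 1)*(z + 3)*(z - 5)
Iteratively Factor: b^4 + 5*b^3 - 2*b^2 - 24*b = (b)*(b^3 + 5*b^2 - 2*b - 24) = b*(b + 3)*(b^2 + 2*b - 8) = b*(b - 2)*(b + 3)*(b + 4)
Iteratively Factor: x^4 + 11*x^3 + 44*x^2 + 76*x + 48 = (x + 3)*(x^3 + 8*x^2 + 20*x + 16) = (x + 2)*(x + 3)*(x^2 + 6*x + 8) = (x + 2)^2*(x + 3)*(x + 4)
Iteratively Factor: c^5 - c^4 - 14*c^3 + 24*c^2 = (c + 4)*(c^4 - 5*c^3 + 6*c^2) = (c - 3)*(c + 4)*(c^3 - 2*c^2) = c*(c - 3)*(c + 4)*(c^2 - 2*c) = c*(c - 3)*(c - 2)*(c + 4)*(c)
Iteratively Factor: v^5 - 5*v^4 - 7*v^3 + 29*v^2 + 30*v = (v + 2)*(v^4 - 7*v^3 + 7*v^2 + 15*v) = (v - 5)*(v + 2)*(v^3 - 2*v^2 - 3*v) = (v - 5)*(v - 3)*(v + 2)*(v^2 + v) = v*(v - 5)*(v - 3)*(v + 2)*(v + 1)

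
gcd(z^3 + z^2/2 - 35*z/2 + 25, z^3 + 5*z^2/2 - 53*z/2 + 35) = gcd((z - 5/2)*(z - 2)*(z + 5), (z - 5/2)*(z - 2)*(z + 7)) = z^2 - 9*z/2 + 5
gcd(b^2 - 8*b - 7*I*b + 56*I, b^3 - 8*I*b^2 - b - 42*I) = b - 7*I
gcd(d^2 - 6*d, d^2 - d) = d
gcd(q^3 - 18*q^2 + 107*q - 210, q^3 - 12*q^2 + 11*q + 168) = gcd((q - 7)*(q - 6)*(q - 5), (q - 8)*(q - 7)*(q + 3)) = q - 7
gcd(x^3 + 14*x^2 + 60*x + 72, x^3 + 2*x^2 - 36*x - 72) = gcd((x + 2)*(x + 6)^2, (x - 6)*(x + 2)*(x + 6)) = x^2 + 8*x + 12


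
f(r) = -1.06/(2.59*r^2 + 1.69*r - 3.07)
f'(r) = -1.06*(-5.18*r - 1.69)/(2.59*r^2 + 1.69*r - 3.07)^2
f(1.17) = -0.43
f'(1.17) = 1.37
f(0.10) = 0.37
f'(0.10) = 0.28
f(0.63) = 1.08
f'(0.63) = 5.50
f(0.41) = 0.55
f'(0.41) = 1.07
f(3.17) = -0.04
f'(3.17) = 0.02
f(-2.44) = -0.13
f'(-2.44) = -0.17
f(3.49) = -0.03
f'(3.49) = 0.02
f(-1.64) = -0.94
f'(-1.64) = -5.70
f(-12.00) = -0.00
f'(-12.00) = -0.00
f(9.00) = -0.00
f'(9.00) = 0.00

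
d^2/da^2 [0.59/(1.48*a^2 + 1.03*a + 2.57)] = (-2.584672*a^2 - 1.798792*a + 0.59*(2.96*a + 1.03)*(5.92*a + 2.06) - 4.488248)/(1.48*a^2 + 1.03*a + 2.57)^3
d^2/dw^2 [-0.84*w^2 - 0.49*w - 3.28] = -1.68000000000000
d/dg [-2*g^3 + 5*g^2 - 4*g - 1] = -6*g^2 + 10*g - 4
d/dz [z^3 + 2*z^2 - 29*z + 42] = 3*z^2 + 4*z - 29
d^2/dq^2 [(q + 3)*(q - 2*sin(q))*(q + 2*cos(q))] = -2*sqrt(2)*q^2*cos(q + pi/4) - 2*q*sin(q) + 8*q*sin(2*q) - 14*q*cos(q) + 6*q - 16*sin(q) + 24*sin(2*q) - 8*cos(q) - 8*cos(2*q) + 6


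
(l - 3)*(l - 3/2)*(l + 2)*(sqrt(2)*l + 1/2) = sqrt(2)*l^4 - 5*sqrt(2)*l^3/2 + l^3/2 - 9*sqrt(2)*l^2/2 - 5*l^2/4 - 9*l/4 + 9*sqrt(2)*l + 9/2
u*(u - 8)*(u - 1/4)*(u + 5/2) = u^4 - 23*u^3/4 - 149*u^2/8 + 5*u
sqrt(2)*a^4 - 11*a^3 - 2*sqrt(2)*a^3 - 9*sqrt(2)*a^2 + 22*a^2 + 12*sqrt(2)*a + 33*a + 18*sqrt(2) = (a - 3)*(a + 1)*(a - 6*sqrt(2))*(sqrt(2)*a + 1)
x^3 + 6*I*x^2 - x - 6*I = (x - 1)*(x + 1)*(x + 6*I)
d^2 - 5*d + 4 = (d - 4)*(d - 1)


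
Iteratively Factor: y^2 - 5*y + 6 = (y - 3)*(y - 2)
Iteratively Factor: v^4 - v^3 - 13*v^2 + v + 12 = (v - 4)*(v^3 + 3*v^2 - v - 3) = (v - 4)*(v + 1)*(v^2 + 2*v - 3) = (v - 4)*(v - 1)*(v + 1)*(v + 3)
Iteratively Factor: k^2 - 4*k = (k - 4)*(k)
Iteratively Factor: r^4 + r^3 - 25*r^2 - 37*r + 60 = (r - 5)*(r^3 + 6*r^2 + 5*r - 12) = (r - 5)*(r - 1)*(r^2 + 7*r + 12) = (r - 5)*(r - 1)*(r + 4)*(r + 3)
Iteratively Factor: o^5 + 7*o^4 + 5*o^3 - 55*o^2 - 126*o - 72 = (o + 1)*(o^4 + 6*o^3 - o^2 - 54*o - 72) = (o + 1)*(o + 3)*(o^3 + 3*o^2 - 10*o - 24) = (o - 3)*(o + 1)*(o + 3)*(o^2 + 6*o + 8) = (o - 3)*(o + 1)*(o + 3)*(o + 4)*(o + 2)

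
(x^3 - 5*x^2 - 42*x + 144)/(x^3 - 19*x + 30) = (x^2 - 2*x - 48)/(x^2 + 3*x - 10)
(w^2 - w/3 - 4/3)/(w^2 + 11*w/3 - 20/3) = (w + 1)/(w + 5)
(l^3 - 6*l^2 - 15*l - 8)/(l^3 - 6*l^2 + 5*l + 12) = (l^2 - 7*l - 8)/(l^2 - 7*l + 12)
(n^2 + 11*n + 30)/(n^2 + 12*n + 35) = (n + 6)/(n + 7)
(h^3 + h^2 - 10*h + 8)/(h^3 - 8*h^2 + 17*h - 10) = (h + 4)/(h - 5)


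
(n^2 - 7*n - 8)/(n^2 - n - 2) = (n - 8)/(n - 2)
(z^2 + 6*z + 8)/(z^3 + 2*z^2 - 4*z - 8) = (z + 4)/(z^2 - 4)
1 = 1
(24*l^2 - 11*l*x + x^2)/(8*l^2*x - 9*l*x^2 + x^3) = (-3*l + x)/(x*(-l + x))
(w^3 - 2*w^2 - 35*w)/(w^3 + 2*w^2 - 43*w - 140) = w/(w + 4)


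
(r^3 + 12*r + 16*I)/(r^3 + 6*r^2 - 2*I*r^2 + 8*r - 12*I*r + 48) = (r + 2*I)/(r + 6)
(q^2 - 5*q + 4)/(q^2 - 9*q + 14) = (q^2 - 5*q + 4)/(q^2 - 9*q + 14)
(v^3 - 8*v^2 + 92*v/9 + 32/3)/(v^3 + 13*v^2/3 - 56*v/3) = (v^2 - 16*v/3 - 4)/(v*(v + 7))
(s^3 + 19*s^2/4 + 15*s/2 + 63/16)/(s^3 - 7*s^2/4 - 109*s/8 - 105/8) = (s + 3/2)/(s - 5)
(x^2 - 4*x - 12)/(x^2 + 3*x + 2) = (x - 6)/(x + 1)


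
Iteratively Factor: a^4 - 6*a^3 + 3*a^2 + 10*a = (a - 2)*(a^3 - 4*a^2 - 5*a) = a*(a - 2)*(a^2 - 4*a - 5) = a*(a - 2)*(a + 1)*(a - 5)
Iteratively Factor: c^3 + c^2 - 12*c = (c + 4)*(c^2 - 3*c) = c*(c + 4)*(c - 3)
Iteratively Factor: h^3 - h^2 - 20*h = (h - 5)*(h^2 + 4*h) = h*(h - 5)*(h + 4)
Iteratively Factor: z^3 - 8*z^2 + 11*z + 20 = (z - 5)*(z^2 - 3*z - 4) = (z - 5)*(z - 4)*(z + 1)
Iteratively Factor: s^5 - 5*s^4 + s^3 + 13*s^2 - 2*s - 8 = (s - 4)*(s^4 - s^3 - 3*s^2 + s + 2) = (s - 4)*(s + 1)*(s^3 - 2*s^2 - s + 2) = (s - 4)*(s - 1)*(s + 1)*(s^2 - s - 2) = (s - 4)*(s - 1)*(s + 1)^2*(s - 2)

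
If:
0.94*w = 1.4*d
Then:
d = 0.671428571428571*w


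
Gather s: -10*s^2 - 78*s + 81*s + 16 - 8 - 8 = -10*s^2 + 3*s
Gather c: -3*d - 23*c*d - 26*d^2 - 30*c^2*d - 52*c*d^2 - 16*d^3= -30*c^2*d + c*(-52*d^2 - 23*d) - 16*d^3 - 26*d^2 - 3*d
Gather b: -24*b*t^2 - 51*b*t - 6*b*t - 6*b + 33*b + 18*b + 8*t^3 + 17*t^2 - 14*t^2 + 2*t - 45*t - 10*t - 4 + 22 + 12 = b*(-24*t^2 - 57*t + 45) + 8*t^3 + 3*t^2 - 53*t + 30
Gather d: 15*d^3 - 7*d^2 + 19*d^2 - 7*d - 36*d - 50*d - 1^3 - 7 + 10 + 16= 15*d^3 + 12*d^2 - 93*d + 18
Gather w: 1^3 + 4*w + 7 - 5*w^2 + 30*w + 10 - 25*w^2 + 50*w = -30*w^2 + 84*w + 18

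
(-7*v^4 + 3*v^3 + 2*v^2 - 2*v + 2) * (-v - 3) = 7*v^5 + 18*v^4 - 11*v^3 - 4*v^2 + 4*v - 6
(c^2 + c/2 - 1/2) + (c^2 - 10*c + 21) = 2*c^2 - 19*c/2 + 41/2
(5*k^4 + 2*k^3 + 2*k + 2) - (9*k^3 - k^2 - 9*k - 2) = 5*k^4 - 7*k^3 + k^2 + 11*k + 4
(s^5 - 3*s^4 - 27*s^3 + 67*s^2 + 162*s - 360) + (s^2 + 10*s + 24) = s^5 - 3*s^4 - 27*s^3 + 68*s^2 + 172*s - 336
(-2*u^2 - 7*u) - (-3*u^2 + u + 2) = u^2 - 8*u - 2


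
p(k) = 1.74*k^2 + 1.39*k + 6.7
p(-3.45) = 22.61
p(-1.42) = 8.23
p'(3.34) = 13.01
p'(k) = 3.48*k + 1.39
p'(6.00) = 22.27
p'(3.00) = 11.83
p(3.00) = 26.53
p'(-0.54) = -0.49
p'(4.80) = 18.09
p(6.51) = 89.49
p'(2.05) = 8.52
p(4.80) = 53.46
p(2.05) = 16.86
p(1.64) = 13.66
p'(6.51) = 24.04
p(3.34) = 30.75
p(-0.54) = 6.46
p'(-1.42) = -3.55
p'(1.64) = 7.10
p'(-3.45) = -10.62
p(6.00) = 77.68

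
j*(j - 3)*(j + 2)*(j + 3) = j^4 + 2*j^3 - 9*j^2 - 18*j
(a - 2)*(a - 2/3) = a^2 - 8*a/3 + 4/3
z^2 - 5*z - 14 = (z - 7)*(z + 2)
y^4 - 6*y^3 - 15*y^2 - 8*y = y*(y - 8)*(y + 1)^2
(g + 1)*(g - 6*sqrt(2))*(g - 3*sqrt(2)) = g^3 - 9*sqrt(2)*g^2 + g^2 - 9*sqrt(2)*g + 36*g + 36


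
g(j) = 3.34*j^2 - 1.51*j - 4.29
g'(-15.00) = -101.71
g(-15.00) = 769.86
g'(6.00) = 38.57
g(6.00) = 106.89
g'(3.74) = 23.47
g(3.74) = 36.78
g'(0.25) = 0.16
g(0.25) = -4.46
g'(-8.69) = -59.56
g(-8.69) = 261.06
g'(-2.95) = -21.22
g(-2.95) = 29.23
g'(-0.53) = -5.05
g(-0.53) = -2.55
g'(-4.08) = -28.76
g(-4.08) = 57.47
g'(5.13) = 32.76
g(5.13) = 75.86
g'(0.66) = 2.90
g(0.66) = -3.83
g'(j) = 6.68*j - 1.51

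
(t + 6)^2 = t^2 + 12*t + 36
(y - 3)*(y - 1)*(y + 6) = y^3 + 2*y^2 - 21*y + 18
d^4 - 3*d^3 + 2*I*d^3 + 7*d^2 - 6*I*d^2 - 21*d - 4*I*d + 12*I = (d - 3)*(d - I)^2*(d + 4*I)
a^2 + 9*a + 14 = (a + 2)*(a + 7)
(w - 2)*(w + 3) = w^2 + w - 6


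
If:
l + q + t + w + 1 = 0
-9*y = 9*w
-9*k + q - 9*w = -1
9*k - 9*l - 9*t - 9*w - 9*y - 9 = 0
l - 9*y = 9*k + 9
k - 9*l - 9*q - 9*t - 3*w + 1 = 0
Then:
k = 53/25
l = 2313/50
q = -1/10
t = -2257/50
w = -101/50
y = 101/50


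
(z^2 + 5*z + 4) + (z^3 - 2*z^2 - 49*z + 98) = z^3 - z^2 - 44*z + 102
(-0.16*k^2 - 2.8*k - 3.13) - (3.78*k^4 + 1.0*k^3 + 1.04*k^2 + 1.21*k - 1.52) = -3.78*k^4 - 1.0*k^3 - 1.2*k^2 - 4.01*k - 1.61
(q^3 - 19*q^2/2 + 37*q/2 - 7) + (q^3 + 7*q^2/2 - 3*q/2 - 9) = 2*q^3 - 6*q^2 + 17*q - 16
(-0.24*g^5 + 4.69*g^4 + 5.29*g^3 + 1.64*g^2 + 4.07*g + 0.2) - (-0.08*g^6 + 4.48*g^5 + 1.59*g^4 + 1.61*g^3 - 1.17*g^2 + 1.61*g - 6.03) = 0.08*g^6 - 4.72*g^5 + 3.1*g^4 + 3.68*g^3 + 2.81*g^2 + 2.46*g + 6.23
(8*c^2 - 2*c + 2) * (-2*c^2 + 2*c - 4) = -16*c^4 + 20*c^3 - 40*c^2 + 12*c - 8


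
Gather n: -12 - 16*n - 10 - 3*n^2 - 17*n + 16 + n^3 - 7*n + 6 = n^3 - 3*n^2 - 40*n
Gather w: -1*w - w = -2*w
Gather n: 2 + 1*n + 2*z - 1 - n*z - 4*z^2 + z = n*(1 - z) - 4*z^2 + 3*z + 1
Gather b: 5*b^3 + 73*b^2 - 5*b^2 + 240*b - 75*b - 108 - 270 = 5*b^3 + 68*b^2 + 165*b - 378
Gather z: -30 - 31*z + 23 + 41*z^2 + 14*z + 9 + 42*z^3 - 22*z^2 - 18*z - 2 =42*z^3 + 19*z^2 - 35*z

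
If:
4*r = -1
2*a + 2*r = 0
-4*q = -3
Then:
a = 1/4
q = 3/4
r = -1/4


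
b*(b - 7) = b^2 - 7*b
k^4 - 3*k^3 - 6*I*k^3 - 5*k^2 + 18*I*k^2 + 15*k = k*(k - 3)*(k - 5*I)*(k - I)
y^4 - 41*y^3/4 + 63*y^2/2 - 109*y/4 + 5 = (y - 5)*(y - 4)*(y - 1)*(y - 1/4)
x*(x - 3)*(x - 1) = x^3 - 4*x^2 + 3*x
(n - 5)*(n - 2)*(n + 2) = n^3 - 5*n^2 - 4*n + 20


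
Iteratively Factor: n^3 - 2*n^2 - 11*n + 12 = (n + 3)*(n^2 - 5*n + 4) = (n - 1)*(n + 3)*(n - 4)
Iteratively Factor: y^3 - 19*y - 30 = (y + 2)*(y^2 - 2*y - 15) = (y - 5)*(y + 2)*(y + 3)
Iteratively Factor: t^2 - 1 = (t + 1)*(t - 1)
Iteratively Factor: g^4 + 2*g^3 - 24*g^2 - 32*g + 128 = (g - 4)*(g^3 + 6*g^2 - 32) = (g - 4)*(g + 4)*(g^2 + 2*g - 8) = (g - 4)*(g + 4)^2*(g - 2)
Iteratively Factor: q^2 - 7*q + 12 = (q - 3)*(q - 4)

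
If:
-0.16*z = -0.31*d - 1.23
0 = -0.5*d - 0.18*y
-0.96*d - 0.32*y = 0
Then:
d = 0.00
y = 0.00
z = 7.69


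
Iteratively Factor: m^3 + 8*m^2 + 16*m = (m + 4)*(m^2 + 4*m) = (m + 4)^2*(m)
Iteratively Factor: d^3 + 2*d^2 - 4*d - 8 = (d + 2)*(d^2 - 4) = (d - 2)*(d + 2)*(d + 2)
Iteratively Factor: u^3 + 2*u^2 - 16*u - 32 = (u + 2)*(u^2 - 16) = (u + 2)*(u + 4)*(u - 4)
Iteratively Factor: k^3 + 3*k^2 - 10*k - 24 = (k + 2)*(k^2 + k - 12) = (k + 2)*(k + 4)*(k - 3)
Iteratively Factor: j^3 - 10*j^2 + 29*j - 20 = (j - 4)*(j^2 - 6*j + 5) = (j - 4)*(j - 1)*(j - 5)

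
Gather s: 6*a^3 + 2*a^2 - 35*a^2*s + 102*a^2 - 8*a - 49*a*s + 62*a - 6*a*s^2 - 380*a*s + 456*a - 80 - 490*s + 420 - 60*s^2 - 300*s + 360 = 6*a^3 + 104*a^2 + 510*a + s^2*(-6*a - 60) + s*(-35*a^2 - 429*a - 790) + 700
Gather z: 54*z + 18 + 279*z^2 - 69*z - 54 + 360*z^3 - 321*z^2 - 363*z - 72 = 360*z^3 - 42*z^2 - 378*z - 108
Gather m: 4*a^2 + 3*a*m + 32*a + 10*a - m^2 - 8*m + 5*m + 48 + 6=4*a^2 + 42*a - m^2 + m*(3*a - 3) + 54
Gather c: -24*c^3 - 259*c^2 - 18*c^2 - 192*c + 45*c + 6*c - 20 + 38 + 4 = -24*c^3 - 277*c^2 - 141*c + 22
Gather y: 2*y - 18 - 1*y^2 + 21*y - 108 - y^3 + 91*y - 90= -y^3 - y^2 + 114*y - 216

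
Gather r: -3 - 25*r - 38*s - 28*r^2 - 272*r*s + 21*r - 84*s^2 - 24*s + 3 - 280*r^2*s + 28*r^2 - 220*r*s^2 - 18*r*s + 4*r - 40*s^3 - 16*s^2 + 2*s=-280*r^2*s + r*(-220*s^2 - 290*s) - 40*s^3 - 100*s^2 - 60*s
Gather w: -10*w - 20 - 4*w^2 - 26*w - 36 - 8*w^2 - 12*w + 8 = -12*w^2 - 48*w - 48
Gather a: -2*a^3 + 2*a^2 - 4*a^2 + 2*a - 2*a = -2*a^3 - 2*a^2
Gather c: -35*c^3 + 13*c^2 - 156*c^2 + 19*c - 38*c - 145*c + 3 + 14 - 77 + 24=-35*c^3 - 143*c^2 - 164*c - 36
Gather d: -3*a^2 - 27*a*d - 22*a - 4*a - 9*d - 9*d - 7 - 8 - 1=-3*a^2 - 26*a + d*(-27*a - 18) - 16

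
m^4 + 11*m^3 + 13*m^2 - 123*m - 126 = (m - 3)*(m + 1)*(m + 6)*(m + 7)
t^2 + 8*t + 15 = (t + 3)*(t + 5)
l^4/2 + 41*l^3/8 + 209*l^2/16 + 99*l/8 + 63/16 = (l/2 + 1/2)*(l + 3/4)*(l + 3/2)*(l + 7)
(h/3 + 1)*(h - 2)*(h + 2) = h^3/3 + h^2 - 4*h/3 - 4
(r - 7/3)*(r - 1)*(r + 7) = r^3 + 11*r^2/3 - 21*r + 49/3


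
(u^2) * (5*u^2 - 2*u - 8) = 5*u^4 - 2*u^3 - 8*u^2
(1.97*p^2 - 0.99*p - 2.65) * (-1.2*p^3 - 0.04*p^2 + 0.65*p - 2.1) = -2.364*p^5 + 1.1092*p^4 + 4.5001*p^3 - 4.6745*p^2 + 0.3565*p + 5.565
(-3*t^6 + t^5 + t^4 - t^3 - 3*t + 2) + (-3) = -3*t^6 + t^5 + t^4 - t^3 - 3*t - 1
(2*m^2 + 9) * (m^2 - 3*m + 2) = 2*m^4 - 6*m^3 + 13*m^2 - 27*m + 18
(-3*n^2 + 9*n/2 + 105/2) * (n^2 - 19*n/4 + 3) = -3*n^4 + 75*n^3/4 + 177*n^2/8 - 1887*n/8 + 315/2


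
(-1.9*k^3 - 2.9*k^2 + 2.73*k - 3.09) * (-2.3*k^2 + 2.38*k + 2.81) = 4.37*k^5 + 2.148*k^4 - 18.52*k^3 + 5.4554*k^2 + 0.317100000000001*k - 8.6829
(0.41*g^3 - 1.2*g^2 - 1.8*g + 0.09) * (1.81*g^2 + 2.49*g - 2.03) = 0.7421*g^5 - 1.1511*g^4 - 7.0783*g^3 - 1.8831*g^2 + 3.8781*g - 0.1827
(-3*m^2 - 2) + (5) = 3 - 3*m^2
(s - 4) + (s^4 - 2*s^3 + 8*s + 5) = s^4 - 2*s^3 + 9*s + 1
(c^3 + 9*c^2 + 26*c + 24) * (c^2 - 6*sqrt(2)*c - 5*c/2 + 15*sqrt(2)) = c^5 - 6*sqrt(2)*c^4 + 13*c^4/2 - 39*sqrt(2)*c^3 + 7*c^3/2 - 41*c^2 - 21*sqrt(2)*c^2 - 60*c + 246*sqrt(2)*c + 360*sqrt(2)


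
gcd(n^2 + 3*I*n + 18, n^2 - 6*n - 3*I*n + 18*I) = n - 3*I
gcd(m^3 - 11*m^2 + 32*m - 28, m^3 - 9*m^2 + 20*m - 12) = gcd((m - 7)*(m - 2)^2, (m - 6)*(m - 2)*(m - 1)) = m - 2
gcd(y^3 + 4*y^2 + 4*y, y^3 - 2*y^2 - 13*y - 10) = y + 2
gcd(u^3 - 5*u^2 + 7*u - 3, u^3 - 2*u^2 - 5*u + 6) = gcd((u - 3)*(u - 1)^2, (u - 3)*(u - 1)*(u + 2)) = u^2 - 4*u + 3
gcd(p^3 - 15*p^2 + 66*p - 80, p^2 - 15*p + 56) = p - 8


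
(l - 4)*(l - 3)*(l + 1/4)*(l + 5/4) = l^4 - 11*l^3/2 + 29*l^2/16 + 253*l/16 + 15/4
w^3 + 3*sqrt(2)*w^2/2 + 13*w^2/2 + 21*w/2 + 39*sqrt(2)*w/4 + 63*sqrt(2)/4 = (w + 3)*(w + 7/2)*(w + 3*sqrt(2)/2)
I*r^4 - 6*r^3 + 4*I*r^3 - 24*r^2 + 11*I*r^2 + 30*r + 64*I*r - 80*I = (r + 5)*(r - 2*I)*(r + 8*I)*(I*r - I)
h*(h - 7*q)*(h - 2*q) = h^3 - 9*h^2*q + 14*h*q^2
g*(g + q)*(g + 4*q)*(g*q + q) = g^4*q + 5*g^3*q^2 + g^3*q + 4*g^2*q^3 + 5*g^2*q^2 + 4*g*q^3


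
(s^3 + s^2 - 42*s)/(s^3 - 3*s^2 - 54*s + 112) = s*(s - 6)/(s^2 - 10*s + 16)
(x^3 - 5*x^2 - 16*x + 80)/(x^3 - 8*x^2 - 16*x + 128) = (x - 5)/(x - 8)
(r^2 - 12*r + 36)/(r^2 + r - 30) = (r^2 - 12*r + 36)/(r^2 + r - 30)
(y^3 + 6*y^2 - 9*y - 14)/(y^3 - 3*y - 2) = (y + 7)/(y + 1)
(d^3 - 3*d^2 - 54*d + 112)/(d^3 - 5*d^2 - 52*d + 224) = (d - 2)/(d - 4)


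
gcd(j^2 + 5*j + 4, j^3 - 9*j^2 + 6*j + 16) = j + 1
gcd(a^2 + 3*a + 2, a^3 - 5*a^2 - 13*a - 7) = a + 1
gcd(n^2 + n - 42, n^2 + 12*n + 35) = n + 7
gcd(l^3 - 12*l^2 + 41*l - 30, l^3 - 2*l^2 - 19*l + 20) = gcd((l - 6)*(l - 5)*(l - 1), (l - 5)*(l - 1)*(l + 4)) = l^2 - 6*l + 5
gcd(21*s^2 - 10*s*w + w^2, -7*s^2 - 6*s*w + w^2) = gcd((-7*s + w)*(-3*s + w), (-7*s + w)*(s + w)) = 7*s - w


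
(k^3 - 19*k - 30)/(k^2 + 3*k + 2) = (k^2 - 2*k - 15)/(k + 1)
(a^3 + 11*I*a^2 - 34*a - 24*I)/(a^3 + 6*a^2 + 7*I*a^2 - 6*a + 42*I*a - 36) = (a + 4*I)/(a + 6)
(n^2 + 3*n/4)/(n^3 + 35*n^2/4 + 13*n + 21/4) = n/(n^2 + 8*n + 7)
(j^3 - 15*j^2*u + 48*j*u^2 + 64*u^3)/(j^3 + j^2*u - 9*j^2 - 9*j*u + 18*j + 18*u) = (j^2 - 16*j*u + 64*u^2)/(j^2 - 9*j + 18)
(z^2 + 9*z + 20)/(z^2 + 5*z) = (z + 4)/z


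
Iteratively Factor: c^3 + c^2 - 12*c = (c)*(c^2 + c - 12) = c*(c - 3)*(c + 4)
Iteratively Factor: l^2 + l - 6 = (l - 2)*(l + 3)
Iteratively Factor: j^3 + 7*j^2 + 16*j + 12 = (j + 2)*(j^2 + 5*j + 6) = (j + 2)*(j + 3)*(j + 2)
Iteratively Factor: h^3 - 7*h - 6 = (h + 1)*(h^2 - h - 6) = (h - 3)*(h + 1)*(h + 2)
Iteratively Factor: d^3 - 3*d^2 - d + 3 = (d - 3)*(d^2 - 1) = (d - 3)*(d - 1)*(d + 1)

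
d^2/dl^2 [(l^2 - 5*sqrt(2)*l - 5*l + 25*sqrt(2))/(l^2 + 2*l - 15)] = 2*(-5*sqrt(2)*l^3 - 7*l^3 + 45*l^2 + 75*sqrt(2)*l^2 - 225*l - 75*sqrt(2)*l + 75 + 325*sqrt(2))/(l^6 + 6*l^5 - 33*l^4 - 172*l^3 + 495*l^2 + 1350*l - 3375)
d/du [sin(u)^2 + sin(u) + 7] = sin(2*u) + cos(u)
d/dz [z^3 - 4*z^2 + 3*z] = 3*z^2 - 8*z + 3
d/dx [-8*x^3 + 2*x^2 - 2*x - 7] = -24*x^2 + 4*x - 2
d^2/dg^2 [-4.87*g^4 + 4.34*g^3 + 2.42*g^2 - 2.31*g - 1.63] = -58.44*g^2 + 26.04*g + 4.84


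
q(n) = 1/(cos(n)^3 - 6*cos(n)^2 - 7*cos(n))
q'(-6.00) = -0.03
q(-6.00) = -0.09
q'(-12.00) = -0.09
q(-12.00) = -0.10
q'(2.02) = -0.33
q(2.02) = 0.55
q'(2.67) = 4.68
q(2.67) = 1.30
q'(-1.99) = 0.46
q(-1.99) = 0.56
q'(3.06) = 920.47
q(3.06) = 37.71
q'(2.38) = 0.94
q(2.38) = 0.65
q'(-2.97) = -98.94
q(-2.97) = 8.65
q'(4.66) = 51.89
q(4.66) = 2.86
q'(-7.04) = 0.16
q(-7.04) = -0.13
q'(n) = (3*sin(n)*cos(n)^2 - 12*sin(n)*cos(n) - 7*sin(n))/(cos(n)^3 - 6*cos(n)^2 - 7*cos(n))^2 = (3*sin(n) - 7*sin(n)/cos(n)^2 - 12*tan(n))/(sin(n)^2 + 6*cos(n) + 6)^2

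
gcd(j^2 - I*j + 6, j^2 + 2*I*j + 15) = j - 3*I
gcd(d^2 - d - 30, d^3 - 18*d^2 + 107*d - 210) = d - 6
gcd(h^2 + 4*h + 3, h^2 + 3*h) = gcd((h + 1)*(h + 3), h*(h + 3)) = h + 3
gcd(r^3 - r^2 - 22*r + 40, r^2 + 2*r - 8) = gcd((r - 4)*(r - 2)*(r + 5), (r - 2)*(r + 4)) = r - 2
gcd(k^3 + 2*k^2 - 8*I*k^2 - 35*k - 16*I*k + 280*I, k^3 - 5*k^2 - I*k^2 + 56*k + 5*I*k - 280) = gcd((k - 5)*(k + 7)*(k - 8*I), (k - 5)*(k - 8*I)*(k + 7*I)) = k^2 + k*(-5 - 8*I) + 40*I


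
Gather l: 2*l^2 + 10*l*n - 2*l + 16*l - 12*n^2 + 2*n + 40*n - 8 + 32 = 2*l^2 + l*(10*n + 14) - 12*n^2 + 42*n + 24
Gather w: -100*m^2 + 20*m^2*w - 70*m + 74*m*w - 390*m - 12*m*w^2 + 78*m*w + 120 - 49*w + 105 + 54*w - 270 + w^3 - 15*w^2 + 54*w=-100*m^2 - 460*m + w^3 + w^2*(-12*m - 15) + w*(20*m^2 + 152*m + 59) - 45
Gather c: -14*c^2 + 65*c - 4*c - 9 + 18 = -14*c^2 + 61*c + 9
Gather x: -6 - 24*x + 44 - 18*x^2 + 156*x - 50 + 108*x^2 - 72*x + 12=90*x^2 + 60*x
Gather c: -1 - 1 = -2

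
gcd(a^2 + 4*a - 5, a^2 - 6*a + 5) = a - 1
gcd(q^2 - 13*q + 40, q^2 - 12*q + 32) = q - 8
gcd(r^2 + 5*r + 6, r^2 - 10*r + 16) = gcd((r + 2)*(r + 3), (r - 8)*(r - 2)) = 1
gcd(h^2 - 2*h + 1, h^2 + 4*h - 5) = h - 1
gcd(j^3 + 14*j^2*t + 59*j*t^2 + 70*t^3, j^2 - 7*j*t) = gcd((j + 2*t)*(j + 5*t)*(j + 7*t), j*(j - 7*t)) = 1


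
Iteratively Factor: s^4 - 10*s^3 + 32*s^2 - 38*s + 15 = (s - 3)*(s^3 - 7*s^2 + 11*s - 5) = (s - 3)*(s - 1)*(s^2 - 6*s + 5) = (s - 5)*(s - 3)*(s - 1)*(s - 1)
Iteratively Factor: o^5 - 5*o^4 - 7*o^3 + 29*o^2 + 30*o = (o)*(o^4 - 5*o^3 - 7*o^2 + 29*o + 30) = o*(o + 1)*(o^3 - 6*o^2 - o + 30) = o*(o + 1)*(o + 2)*(o^2 - 8*o + 15) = o*(o - 5)*(o + 1)*(o + 2)*(o - 3)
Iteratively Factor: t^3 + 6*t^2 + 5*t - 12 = (t - 1)*(t^2 + 7*t + 12) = (t - 1)*(t + 3)*(t + 4)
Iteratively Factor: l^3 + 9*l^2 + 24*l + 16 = (l + 4)*(l^2 + 5*l + 4) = (l + 4)^2*(l + 1)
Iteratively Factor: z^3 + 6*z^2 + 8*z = (z)*(z^2 + 6*z + 8) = z*(z + 2)*(z + 4)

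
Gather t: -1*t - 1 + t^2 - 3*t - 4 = t^2 - 4*t - 5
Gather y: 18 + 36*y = 36*y + 18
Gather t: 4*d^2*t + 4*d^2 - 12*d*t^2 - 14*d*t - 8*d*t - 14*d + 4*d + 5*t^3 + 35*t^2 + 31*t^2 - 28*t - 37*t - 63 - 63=4*d^2 - 10*d + 5*t^3 + t^2*(66 - 12*d) + t*(4*d^2 - 22*d - 65) - 126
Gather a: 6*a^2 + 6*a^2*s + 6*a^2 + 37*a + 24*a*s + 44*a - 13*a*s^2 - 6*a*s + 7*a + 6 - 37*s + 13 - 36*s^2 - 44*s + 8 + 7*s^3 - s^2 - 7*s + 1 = a^2*(6*s + 12) + a*(-13*s^2 + 18*s + 88) + 7*s^3 - 37*s^2 - 88*s + 28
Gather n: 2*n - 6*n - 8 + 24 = 16 - 4*n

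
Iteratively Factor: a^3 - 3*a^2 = (a - 3)*(a^2) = a*(a - 3)*(a)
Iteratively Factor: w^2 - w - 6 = (w + 2)*(w - 3)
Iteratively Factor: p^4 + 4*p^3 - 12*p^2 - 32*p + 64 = (p + 4)*(p^3 - 12*p + 16) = (p - 2)*(p + 4)*(p^2 + 2*p - 8) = (p - 2)*(p + 4)^2*(p - 2)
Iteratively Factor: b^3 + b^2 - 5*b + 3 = (b - 1)*(b^2 + 2*b - 3) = (b - 1)*(b + 3)*(b - 1)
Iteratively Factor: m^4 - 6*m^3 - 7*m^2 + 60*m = (m)*(m^3 - 6*m^2 - 7*m + 60) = m*(m - 4)*(m^2 - 2*m - 15) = m*(m - 4)*(m + 3)*(m - 5)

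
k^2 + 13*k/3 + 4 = (k + 4/3)*(k + 3)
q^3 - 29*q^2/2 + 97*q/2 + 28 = (q - 8)*(q - 7)*(q + 1/2)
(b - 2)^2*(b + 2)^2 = b^4 - 8*b^2 + 16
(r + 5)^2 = r^2 + 10*r + 25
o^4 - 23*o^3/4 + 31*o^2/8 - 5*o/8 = o*(o - 5)*(o - 1/2)*(o - 1/4)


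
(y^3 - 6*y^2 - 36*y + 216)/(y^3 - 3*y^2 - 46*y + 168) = (y^2 - 36)/(y^2 + 3*y - 28)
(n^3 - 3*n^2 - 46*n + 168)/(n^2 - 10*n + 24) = n + 7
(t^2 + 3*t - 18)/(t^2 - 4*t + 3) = (t + 6)/(t - 1)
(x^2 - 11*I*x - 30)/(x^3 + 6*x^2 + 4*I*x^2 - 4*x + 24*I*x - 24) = (x^2 - 11*I*x - 30)/(x^3 + x^2*(6 + 4*I) + x*(-4 + 24*I) - 24)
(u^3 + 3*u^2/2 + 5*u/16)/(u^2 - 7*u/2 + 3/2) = u*(16*u^2 + 24*u + 5)/(8*(2*u^2 - 7*u + 3))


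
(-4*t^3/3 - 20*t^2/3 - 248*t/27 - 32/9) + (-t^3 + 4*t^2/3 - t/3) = -7*t^3/3 - 16*t^2/3 - 257*t/27 - 32/9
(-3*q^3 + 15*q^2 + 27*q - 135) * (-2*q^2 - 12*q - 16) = 6*q^5 + 6*q^4 - 186*q^3 - 294*q^2 + 1188*q + 2160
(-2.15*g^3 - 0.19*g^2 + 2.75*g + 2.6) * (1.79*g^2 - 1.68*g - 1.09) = -3.8485*g^5 + 3.2719*g^4 + 7.5852*g^3 + 0.241099999999999*g^2 - 7.3655*g - 2.834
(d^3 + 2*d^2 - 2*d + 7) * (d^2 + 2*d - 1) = d^5 + 4*d^4 + d^3 + d^2 + 16*d - 7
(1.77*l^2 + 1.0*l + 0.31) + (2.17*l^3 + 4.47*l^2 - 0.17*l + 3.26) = 2.17*l^3 + 6.24*l^2 + 0.83*l + 3.57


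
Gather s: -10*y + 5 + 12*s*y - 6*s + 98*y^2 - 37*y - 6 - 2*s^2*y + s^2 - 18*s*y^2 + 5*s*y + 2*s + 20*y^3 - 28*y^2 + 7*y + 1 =s^2*(1 - 2*y) + s*(-18*y^2 + 17*y - 4) + 20*y^3 + 70*y^2 - 40*y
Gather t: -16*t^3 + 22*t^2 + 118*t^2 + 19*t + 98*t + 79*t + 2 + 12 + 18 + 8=-16*t^3 + 140*t^2 + 196*t + 40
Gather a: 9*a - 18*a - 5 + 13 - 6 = 2 - 9*a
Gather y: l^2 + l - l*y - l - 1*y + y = l^2 - l*y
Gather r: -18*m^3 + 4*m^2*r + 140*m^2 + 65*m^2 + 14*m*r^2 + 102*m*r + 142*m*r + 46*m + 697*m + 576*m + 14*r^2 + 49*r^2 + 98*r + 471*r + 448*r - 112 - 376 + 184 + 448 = -18*m^3 + 205*m^2 + 1319*m + r^2*(14*m + 63) + r*(4*m^2 + 244*m + 1017) + 144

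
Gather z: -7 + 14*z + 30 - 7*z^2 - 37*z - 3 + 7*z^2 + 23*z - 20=0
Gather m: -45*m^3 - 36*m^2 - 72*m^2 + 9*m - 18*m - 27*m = -45*m^3 - 108*m^2 - 36*m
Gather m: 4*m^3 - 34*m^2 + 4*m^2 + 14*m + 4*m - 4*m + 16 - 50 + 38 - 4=4*m^3 - 30*m^2 + 14*m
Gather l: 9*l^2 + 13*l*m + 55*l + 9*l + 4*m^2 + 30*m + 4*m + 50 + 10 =9*l^2 + l*(13*m + 64) + 4*m^2 + 34*m + 60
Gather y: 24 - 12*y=24 - 12*y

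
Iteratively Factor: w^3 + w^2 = (w)*(w^2 + w) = w*(w + 1)*(w)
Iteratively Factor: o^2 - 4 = (o + 2)*(o - 2)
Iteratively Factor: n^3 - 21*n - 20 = (n - 5)*(n^2 + 5*n + 4) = (n - 5)*(n + 4)*(n + 1)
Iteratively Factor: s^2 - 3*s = (s - 3)*(s)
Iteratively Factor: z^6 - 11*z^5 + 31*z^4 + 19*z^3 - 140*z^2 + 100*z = (z - 2)*(z^5 - 9*z^4 + 13*z^3 + 45*z^2 - 50*z) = (z - 2)*(z - 1)*(z^4 - 8*z^3 + 5*z^2 + 50*z) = (z - 5)*(z - 2)*(z - 1)*(z^3 - 3*z^2 - 10*z) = (z - 5)^2*(z - 2)*(z - 1)*(z^2 + 2*z) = z*(z - 5)^2*(z - 2)*(z - 1)*(z + 2)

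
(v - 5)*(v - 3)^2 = v^3 - 11*v^2 + 39*v - 45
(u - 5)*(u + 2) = u^2 - 3*u - 10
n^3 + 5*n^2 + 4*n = n*(n + 1)*(n + 4)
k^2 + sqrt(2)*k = k*(k + sqrt(2))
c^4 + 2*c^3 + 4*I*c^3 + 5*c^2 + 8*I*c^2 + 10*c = c*(c + 2)*(c - I)*(c + 5*I)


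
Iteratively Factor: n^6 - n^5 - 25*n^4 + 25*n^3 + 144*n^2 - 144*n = (n + 4)*(n^5 - 5*n^4 - 5*n^3 + 45*n^2 - 36*n) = n*(n + 4)*(n^4 - 5*n^3 - 5*n^2 + 45*n - 36) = n*(n + 3)*(n + 4)*(n^3 - 8*n^2 + 19*n - 12) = n*(n - 3)*(n + 3)*(n + 4)*(n^2 - 5*n + 4) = n*(n - 3)*(n - 1)*(n + 3)*(n + 4)*(n - 4)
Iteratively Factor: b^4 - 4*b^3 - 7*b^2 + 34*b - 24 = (b - 2)*(b^3 - 2*b^2 - 11*b + 12) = (b - 2)*(b + 3)*(b^2 - 5*b + 4) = (b - 2)*(b - 1)*(b + 3)*(b - 4)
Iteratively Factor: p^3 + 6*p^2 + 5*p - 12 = (p + 4)*(p^2 + 2*p - 3) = (p + 3)*(p + 4)*(p - 1)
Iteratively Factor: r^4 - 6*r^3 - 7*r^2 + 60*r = (r - 4)*(r^3 - 2*r^2 - 15*r) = r*(r - 4)*(r^2 - 2*r - 15) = r*(r - 5)*(r - 4)*(r + 3)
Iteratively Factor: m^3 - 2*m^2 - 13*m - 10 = (m + 2)*(m^2 - 4*m - 5) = (m + 1)*(m + 2)*(m - 5)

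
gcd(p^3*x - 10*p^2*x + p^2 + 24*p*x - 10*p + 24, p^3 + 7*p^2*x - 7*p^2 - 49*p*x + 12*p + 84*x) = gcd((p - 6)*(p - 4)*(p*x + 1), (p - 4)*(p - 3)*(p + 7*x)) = p - 4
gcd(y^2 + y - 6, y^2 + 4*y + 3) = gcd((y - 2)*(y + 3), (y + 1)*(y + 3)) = y + 3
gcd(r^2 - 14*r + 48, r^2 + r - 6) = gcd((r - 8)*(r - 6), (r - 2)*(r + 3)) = 1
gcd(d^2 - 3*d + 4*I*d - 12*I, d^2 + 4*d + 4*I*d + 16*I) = d + 4*I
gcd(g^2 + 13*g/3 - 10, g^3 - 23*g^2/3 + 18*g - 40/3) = g - 5/3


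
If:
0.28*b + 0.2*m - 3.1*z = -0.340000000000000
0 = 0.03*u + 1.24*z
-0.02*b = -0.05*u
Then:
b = -103.333333333333*z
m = 160.166666666667*z - 1.7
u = -41.3333333333333*z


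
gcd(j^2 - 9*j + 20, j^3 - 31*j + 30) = j - 5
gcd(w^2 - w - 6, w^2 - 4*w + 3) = w - 3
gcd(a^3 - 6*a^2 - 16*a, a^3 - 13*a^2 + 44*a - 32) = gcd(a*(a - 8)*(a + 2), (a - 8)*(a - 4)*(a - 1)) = a - 8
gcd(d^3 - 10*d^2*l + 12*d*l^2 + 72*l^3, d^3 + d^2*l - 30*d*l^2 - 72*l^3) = d - 6*l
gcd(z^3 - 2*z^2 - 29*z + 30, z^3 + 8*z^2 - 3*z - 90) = z + 5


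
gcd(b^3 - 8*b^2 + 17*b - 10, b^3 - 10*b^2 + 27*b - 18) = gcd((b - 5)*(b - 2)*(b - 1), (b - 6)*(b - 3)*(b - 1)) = b - 1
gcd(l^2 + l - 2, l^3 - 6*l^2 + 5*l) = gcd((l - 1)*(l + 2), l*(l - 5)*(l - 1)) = l - 1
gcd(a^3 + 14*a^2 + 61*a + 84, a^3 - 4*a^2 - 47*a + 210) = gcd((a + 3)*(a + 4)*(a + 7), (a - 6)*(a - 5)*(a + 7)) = a + 7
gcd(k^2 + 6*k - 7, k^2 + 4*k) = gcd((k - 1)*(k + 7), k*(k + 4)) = 1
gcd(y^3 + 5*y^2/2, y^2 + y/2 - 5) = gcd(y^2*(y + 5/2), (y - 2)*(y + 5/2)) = y + 5/2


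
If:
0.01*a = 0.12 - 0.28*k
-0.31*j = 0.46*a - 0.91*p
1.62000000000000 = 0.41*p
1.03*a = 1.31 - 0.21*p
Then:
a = 0.47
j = 10.91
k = 0.41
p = 3.95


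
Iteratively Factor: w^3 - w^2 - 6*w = (w + 2)*(w^2 - 3*w) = w*(w + 2)*(w - 3)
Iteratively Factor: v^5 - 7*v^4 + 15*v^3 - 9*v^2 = (v - 1)*(v^4 - 6*v^3 + 9*v^2) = v*(v - 1)*(v^3 - 6*v^2 + 9*v) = v*(v - 3)*(v - 1)*(v^2 - 3*v) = v^2*(v - 3)*(v - 1)*(v - 3)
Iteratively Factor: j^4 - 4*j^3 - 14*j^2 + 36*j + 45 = (j - 5)*(j^3 + j^2 - 9*j - 9) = (j - 5)*(j - 3)*(j^2 + 4*j + 3) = (j - 5)*(j - 3)*(j + 3)*(j + 1)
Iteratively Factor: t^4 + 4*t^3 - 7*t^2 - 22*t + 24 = (t - 2)*(t^3 + 6*t^2 + 5*t - 12) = (t - 2)*(t + 4)*(t^2 + 2*t - 3) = (t - 2)*(t + 3)*(t + 4)*(t - 1)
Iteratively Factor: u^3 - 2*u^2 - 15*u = (u - 5)*(u^2 + 3*u) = u*(u - 5)*(u + 3)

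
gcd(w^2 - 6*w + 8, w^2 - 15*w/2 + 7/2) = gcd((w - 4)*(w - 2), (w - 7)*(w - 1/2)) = 1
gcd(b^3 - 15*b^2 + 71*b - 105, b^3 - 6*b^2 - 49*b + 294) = b - 7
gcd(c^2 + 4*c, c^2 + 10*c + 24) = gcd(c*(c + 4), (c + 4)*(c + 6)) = c + 4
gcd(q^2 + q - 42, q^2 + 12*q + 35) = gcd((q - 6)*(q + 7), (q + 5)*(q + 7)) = q + 7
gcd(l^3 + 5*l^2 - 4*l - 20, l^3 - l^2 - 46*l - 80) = l^2 + 7*l + 10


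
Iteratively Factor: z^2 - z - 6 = (z + 2)*(z - 3)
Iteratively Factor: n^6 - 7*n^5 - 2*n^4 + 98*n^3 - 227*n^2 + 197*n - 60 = (n - 5)*(n^5 - 2*n^4 - 12*n^3 + 38*n^2 - 37*n + 12) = (n - 5)*(n - 1)*(n^4 - n^3 - 13*n^2 + 25*n - 12) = (n - 5)*(n - 1)*(n + 4)*(n^3 - 5*n^2 + 7*n - 3) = (n - 5)*(n - 1)^2*(n + 4)*(n^2 - 4*n + 3) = (n - 5)*(n - 1)^3*(n + 4)*(n - 3)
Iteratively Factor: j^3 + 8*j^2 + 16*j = (j + 4)*(j^2 + 4*j) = (j + 4)^2*(j)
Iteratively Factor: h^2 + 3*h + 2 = (h + 1)*(h + 2)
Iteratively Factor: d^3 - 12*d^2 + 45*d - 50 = (d - 5)*(d^2 - 7*d + 10) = (d - 5)*(d - 2)*(d - 5)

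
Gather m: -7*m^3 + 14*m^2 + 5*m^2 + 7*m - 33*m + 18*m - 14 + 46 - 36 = -7*m^3 + 19*m^2 - 8*m - 4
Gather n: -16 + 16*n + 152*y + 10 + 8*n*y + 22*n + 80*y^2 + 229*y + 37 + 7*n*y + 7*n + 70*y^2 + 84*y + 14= n*(15*y + 45) + 150*y^2 + 465*y + 45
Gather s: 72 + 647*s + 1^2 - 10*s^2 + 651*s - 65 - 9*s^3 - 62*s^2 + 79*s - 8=-9*s^3 - 72*s^2 + 1377*s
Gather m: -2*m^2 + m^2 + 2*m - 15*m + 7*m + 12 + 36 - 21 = -m^2 - 6*m + 27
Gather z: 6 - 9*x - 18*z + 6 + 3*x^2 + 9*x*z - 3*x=3*x^2 - 12*x + z*(9*x - 18) + 12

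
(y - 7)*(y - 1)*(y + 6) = y^3 - 2*y^2 - 41*y + 42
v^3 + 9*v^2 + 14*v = v*(v + 2)*(v + 7)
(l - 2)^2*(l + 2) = l^3 - 2*l^2 - 4*l + 8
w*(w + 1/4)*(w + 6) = w^3 + 25*w^2/4 + 3*w/2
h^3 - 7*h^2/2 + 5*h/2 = h*(h - 5/2)*(h - 1)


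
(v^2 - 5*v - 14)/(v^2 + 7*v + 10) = (v - 7)/(v + 5)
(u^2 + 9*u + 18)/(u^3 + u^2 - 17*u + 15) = (u^2 + 9*u + 18)/(u^3 + u^2 - 17*u + 15)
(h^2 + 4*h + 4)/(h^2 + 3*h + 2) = (h + 2)/(h + 1)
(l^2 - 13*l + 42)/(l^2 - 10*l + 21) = (l - 6)/(l - 3)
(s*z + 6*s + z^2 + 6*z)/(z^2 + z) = (s*z + 6*s + z^2 + 6*z)/(z*(z + 1))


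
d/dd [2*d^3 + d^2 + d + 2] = 6*d^2 + 2*d + 1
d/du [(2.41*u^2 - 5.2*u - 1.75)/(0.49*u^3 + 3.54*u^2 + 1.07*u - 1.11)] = (-1.1809*u^4 + 5.096*u^3 + 23.5592*u^2 + 7.0398*u + 7.6445)/(0.2401*u^6 + 3.4692*u^5 + 13.5802*u^4 + 6.4878*u^3 - 6.7139*u^2 - 2.3754*u + 1.2321)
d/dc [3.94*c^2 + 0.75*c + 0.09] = 7.88*c + 0.75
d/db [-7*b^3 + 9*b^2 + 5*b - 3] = -21*b^2 + 18*b + 5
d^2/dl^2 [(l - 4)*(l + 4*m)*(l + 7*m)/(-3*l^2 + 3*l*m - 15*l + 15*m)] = 2*(-(l - 4)*(l + 4*m)*(l + 7*m)*(2*l - m + 5)^2 + (-3*l - 11*m + 4)*(l^2 - l*m + 5*l - 5*m)^2 + (l^2 - l*m + 5*l - 5*m)*((l - 4)*(l + 4*m)*(l + 7*m) + (l - 4)*(l + 4*m)*(2*l - m + 5) + (l - 4)*(l + 7*m)*(2*l - m + 5) + (l + 4*m)*(l + 7*m)*(2*l - m + 5)))/(3*(l^2 - l*m + 5*l - 5*m)^3)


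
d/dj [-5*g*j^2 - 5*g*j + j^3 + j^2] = -10*g*j - 5*g + 3*j^2 + 2*j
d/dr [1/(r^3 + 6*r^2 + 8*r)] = (-3*r^2 - 12*r - 8)/(r^2*(r^2 + 6*r + 8)^2)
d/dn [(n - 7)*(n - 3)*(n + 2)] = 3*n^2 - 16*n + 1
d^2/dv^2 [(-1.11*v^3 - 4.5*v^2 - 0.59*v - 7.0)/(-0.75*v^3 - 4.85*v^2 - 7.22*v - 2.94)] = (-3.01275000000001*v^6 - 34.07265*v^5 - 115.44885*v^4 + 58.7689179999998*v^3 + 956.141088*v^2 + 1385.193516*v + 582.916376)/(0.421875*v^9 + 8.184375*v^8 + 65.109375*v^7 + 276.621875*v^6 + 690.95175*v^5 + 1061.45727*v^4 + 1013.515028*v^3 + 585.536868*v^2 + 187.220376*v + 25.412184)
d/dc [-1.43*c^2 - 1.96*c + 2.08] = -2.86*c - 1.96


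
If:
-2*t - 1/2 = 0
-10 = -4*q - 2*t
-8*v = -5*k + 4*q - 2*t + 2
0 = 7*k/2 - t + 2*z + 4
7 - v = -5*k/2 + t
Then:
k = -71/15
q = 21/8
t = -1/4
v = -55/12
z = 739/120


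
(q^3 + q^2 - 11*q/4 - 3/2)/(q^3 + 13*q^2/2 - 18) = (q + 1/2)/(q + 6)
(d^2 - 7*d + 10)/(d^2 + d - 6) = (d - 5)/(d + 3)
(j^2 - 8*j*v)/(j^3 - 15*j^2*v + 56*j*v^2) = 1/(j - 7*v)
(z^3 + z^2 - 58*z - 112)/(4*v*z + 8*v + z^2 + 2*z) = (z^2 - z - 56)/(4*v + z)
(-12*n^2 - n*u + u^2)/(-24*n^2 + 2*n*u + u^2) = (3*n + u)/(6*n + u)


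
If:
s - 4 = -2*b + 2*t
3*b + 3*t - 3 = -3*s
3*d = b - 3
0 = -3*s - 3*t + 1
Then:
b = 2/3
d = -7/9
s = 10/9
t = -7/9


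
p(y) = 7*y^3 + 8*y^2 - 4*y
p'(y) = 21*y^2 + 16*y - 4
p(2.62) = 170.33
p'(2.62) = 182.07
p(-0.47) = 2.92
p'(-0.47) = -6.88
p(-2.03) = -17.47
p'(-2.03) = 50.06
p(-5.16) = -728.07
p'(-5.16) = 472.58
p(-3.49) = -186.16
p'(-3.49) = 195.94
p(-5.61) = -961.69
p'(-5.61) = 567.15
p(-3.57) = -202.26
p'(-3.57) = 206.52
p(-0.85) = 4.88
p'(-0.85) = -2.43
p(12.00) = 13200.00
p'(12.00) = 3212.00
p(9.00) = 5715.00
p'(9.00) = 1841.00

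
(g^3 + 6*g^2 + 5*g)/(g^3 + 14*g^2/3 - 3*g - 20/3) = 3*g/(3*g - 4)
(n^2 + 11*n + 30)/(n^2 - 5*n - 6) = (n^2 + 11*n + 30)/(n^2 - 5*n - 6)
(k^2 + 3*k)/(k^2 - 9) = k/(k - 3)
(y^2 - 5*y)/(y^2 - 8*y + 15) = y/(y - 3)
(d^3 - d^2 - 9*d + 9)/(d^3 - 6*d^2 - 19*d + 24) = (d - 3)/(d - 8)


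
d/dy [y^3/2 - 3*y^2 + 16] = 3*y*(y - 4)/2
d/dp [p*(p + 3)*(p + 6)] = 3*p^2 + 18*p + 18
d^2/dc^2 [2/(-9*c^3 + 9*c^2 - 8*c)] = 4*(9*c*(3*c - 1)*(9*c^2 - 9*c + 8) - (27*c^2 - 18*c + 8)^2)/(c^3*(9*c^2 - 9*c + 8)^3)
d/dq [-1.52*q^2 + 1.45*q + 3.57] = 1.45 - 3.04*q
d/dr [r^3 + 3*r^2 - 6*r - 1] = 3*r^2 + 6*r - 6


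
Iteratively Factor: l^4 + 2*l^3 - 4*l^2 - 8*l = (l)*(l^3 + 2*l^2 - 4*l - 8) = l*(l + 2)*(l^2 - 4) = l*(l - 2)*(l + 2)*(l + 2)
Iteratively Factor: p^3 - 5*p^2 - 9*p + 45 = (p + 3)*(p^2 - 8*p + 15) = (p - 5)*(p + 3)*(p - 3)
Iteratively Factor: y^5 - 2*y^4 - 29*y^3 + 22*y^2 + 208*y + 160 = (y - 5)*(y^4 + 3*y^3 - 14*y^2 - 48*y - 32) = (y - 5)*(y + 1)*(y^3 + 2*y^2 - 16*y - 32) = (y - 5)*(y - 4)*(y + 1)*(y^2 + 6*y + 8) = (y - 5)*(y - 4)*(y + 1)*(y + 2)*(y + 4)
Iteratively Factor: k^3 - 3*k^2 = (k - 3)*(k^2) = k*(k - 3)*(k)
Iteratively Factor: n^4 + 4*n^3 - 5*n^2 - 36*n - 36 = (n + 2)*(n^3 + 2*n^2 - 9*n - 18) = (n + 2)*(n + 3)*(n^2 - n - 6) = (n - 3)*(n + 2)*(n + 3)*(n + 2)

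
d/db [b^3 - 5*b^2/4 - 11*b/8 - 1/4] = 3*b^2 - 5*b/2 - 11/8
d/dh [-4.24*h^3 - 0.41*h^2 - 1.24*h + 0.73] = -12.72*h^2 - 0.82*h - 1.24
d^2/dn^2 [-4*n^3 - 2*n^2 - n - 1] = -24*n - 4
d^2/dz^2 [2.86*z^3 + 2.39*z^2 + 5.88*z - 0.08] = 17.16*z + 4.78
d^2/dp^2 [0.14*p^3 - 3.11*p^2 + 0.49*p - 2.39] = 0.84*p - 6.22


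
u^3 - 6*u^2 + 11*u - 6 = (u - 3)*(u - 2)*(u - 1)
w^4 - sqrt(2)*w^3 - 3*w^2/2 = w^2*(w - 3*sqrt(2)/2)*(w + sqrt(2)/2)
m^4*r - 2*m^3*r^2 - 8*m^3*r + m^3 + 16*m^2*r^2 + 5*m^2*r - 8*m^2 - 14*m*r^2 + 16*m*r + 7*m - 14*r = (m - 7)*(m - 1)*(m - 2*r)*(m*r + 1)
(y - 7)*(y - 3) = y^2 - 10*y + 21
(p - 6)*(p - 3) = p^2 - 9*p + 18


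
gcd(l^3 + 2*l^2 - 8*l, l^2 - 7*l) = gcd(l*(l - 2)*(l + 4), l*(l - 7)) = l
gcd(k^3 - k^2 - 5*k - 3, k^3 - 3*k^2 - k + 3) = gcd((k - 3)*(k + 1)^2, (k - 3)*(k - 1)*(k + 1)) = k^2 - 2*k - 3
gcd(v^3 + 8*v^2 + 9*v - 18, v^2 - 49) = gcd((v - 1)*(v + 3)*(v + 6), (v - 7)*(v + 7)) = 1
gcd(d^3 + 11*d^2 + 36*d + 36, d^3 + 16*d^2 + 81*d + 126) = d^2 + 9*d + 18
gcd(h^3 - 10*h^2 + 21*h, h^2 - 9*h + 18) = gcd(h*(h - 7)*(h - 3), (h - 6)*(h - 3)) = h - 3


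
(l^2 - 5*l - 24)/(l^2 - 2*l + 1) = (l^2 - 5*l - 24)/(l^2 - 2*l + 1)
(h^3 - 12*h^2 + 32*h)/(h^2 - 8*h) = h - 4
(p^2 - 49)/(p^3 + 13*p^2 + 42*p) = (p - 7)/(p*(p + 6))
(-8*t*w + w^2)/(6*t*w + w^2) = (-8*t + w)/(6*t + w)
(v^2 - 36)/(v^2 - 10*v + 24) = (v + 6)/(v - 4)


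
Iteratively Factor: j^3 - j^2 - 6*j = (j + 2)*(j^2 - 3*j) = j*(j + 2)*(j - 3)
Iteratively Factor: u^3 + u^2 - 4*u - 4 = (u - 2)*(u^2 + 3*u + 2) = (u - 2)*(u + 1)*(u + 2)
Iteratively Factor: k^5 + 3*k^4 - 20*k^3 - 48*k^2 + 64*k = (k - 1)*(k^4 + 4*k^3 - 16*k^2 - 64*k) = k*(k - 1)*(k^3 + 4*k^2 - 16*k - 64) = k*(k - 1)*(k + 4)*(k^2 - 16) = k*(k - 4)*(k - 1)*(k + 4)*(k + 4)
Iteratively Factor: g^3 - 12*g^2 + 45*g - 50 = (g - 5)*(g^2 - 7*g + 10) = (g - 5)*(g - 2)*(g - 5)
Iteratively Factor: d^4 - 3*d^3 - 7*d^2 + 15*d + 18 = (d + 2)*(d^3 - 5*d^2 + 3*d + 9) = (d - 3)*(d + 2)*(d^2 - 2*d - 3) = (d - 3)*(d + 1)*(d + 2)*(d - 3)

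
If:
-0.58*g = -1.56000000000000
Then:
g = 2.69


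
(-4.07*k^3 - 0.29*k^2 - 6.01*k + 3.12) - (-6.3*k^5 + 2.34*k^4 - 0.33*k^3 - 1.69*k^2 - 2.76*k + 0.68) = 6.3*k^5 - 2.34*k^4 - 3.74*k^3 + 1.4*k^2 - 3.25*k + 2.44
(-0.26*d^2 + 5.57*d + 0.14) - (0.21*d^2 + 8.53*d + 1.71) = -0.47*d^2 - 2.96*d - 1.57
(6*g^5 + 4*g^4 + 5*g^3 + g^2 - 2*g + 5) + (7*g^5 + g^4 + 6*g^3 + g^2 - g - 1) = 13*g^5 + 5*g^4 + 11*g^3 + 2*g^2 - 3*g + 4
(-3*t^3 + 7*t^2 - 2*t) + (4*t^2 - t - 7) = -3*t^3 + 11*t^2 - 3*t - 7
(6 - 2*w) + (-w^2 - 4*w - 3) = -w^2 - 6*w + 3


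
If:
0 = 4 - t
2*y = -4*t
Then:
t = 4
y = -8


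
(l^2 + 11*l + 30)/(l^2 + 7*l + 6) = (l + 5)/(l + 1)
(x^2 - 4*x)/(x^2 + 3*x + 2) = x*(x - 4)/(x^2 + 3*x + 2)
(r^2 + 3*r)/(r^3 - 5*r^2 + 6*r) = (r + 3)/(r^2 - 5*r + 6)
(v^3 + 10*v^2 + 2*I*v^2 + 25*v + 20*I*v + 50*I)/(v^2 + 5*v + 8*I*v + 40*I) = (v^2 + v*(5 + 2*I) + 10*I)/(v + 8*I)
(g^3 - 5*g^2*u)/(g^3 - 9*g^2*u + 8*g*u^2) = g*(g - 5*u)/(g^2 - 9*g*u + 8*u^2)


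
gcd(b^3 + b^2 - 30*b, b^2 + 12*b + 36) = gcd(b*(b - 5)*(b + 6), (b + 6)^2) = b + 6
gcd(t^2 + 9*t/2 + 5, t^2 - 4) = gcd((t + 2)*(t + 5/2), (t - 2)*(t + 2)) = t + 2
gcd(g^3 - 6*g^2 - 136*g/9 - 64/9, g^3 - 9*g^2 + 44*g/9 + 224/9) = g^2 - 20*g/3 - 32/3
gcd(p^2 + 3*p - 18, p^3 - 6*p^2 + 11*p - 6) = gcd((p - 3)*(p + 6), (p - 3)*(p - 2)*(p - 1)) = p - 3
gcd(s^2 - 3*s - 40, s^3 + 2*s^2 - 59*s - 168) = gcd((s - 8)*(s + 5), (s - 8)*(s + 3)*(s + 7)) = s - 8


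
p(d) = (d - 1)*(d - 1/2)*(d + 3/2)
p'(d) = (d - 1)*(d - 1/2) + (d - 1)*(d + 3/2) + (d - 1/2)*(d + 3/2) = 3*d^2 - 7/4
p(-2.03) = -4.06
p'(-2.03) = 10.61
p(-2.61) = -12.46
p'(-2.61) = 18.69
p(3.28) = 30.30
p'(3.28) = 30.53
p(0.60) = -0.08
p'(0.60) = -0.67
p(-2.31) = -7.53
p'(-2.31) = 14.26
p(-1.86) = -2.43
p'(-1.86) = 8.63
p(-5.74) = -178.32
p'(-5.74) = 97.09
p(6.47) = 260.27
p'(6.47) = 123.83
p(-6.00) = -204.75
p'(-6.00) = 106.25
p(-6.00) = -204.75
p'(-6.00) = 106.25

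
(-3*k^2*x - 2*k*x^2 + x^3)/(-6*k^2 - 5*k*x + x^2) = x*(-3*k + x)/(-6*k + x)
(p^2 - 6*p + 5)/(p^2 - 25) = (p - 1)/(p + 5)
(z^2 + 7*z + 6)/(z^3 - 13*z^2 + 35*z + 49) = (z + 6)/(z^2 - 14*z + 49)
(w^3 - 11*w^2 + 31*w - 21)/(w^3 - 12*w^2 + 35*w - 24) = (w - 7)/(w - 8)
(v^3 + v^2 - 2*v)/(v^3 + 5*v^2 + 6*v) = (v - 1)/(v + 3)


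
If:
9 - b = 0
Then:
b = 9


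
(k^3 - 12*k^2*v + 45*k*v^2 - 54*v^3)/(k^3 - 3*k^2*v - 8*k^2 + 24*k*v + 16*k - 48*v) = (k^2 - 9*k*v + 18*v^2)/(k^2 - 8*k + 16)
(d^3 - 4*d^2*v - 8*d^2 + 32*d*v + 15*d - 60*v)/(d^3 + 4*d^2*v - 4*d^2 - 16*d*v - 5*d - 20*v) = (d^2 - 4*d*v - 3*d + 12*v)/(d^2 + 4*d*v + d + 4*v)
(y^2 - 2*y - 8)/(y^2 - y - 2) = (-y^2 + 2*y + 8)/(-y^2 + y + 2)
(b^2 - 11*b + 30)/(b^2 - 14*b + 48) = (b - 5)/(b - 8)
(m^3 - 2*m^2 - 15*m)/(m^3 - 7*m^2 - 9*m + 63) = m*(m - 5)/(m^2 - 10*m + 21)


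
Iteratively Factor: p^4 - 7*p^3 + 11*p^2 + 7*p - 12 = (p - 4)*(p^3 - 3*p^2 - p + 3) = (p - 4)*(p - 1)*(p^2 - 2*p - 3) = (p - 4)*(p - 3)*(p - 1)*(p + 1)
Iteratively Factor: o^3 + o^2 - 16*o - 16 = (o - 4)*(o^2 + 5*o + 4) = (o - 4)*(o + 4)*(o + 1)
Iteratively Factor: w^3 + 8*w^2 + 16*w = (w)*(w^2 + 8*w + 16) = w*(w + 4)*(w + 4)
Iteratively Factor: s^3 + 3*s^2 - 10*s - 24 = (s - 3)*(s^2 + 6*s + 8) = (s - 3)*(s + 4)*(s + 2)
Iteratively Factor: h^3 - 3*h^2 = (h)*(h^2 - 3*h) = h*(h - 3)*(h)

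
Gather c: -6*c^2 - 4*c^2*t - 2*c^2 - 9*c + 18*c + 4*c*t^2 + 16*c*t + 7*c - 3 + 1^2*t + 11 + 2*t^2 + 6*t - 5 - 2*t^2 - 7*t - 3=c^2*(-4*t - 8) + c*(4*t^2 + 16*t + 16)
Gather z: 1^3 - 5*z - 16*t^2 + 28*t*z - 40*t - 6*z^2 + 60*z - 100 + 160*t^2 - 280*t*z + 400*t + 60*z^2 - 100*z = 144*t^2 + 360*t + 54*z^2 + z*(-252*t - 45) - 99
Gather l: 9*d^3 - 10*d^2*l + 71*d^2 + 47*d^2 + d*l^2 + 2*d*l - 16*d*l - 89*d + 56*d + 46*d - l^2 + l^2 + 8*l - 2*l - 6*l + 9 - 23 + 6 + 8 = 9*d^3 + 118*d^2 + d*l^2 + 13*d + l*(-10*d^2 - 14*d)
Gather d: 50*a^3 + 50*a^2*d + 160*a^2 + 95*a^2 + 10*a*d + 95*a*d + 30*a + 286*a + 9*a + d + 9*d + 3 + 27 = 50*a^3 + 255*a^2 + 325*a + d*(50*a^2 + 105*a + 10) + 30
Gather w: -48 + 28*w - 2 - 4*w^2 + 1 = -4*w^2 + 28*w - 49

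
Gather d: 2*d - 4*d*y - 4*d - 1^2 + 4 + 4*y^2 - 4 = d*(-4*y - 2) + 4*y^2 - 1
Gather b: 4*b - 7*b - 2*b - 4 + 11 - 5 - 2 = -5*b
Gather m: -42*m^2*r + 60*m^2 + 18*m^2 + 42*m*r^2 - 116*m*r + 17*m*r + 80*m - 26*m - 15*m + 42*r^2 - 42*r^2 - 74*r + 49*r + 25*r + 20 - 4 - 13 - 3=m^2*(78 - 42*r) + m*(42*r^2 - 99*r + 39)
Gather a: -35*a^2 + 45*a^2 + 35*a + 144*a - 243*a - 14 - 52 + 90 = 10*a^2 - 64*a + 24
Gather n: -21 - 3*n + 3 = -3*n - 18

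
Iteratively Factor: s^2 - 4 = (s + 2)*(s - 2)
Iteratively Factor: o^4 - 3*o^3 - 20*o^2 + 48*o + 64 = (o - 4)*(o^3 + o^2 - 16*o - 16) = (o - 4)*(o + 4)*(o^2 - 3*o - 4) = (o - 4)^2*(o + 4)*(o + 1)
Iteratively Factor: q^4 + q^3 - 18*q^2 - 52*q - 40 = (q + 2)*(q^3 - q^2 - 16*q - 20) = (q + 2)^2*(q^2 - 3*q - 10) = (q - 5)*(q + 2)^2*(q + 2)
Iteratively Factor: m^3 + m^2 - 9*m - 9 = (m + 3)*(m^2 - 2*m - 3) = (m - 3)*(m + 3)*(m + 1)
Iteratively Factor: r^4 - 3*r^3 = (r)*(r^3 - 3*r^2) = r^2*(r^2 - 3*r) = r^3*(r - 3)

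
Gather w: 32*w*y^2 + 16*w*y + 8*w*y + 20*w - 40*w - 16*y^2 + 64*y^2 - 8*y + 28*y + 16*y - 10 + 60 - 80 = w*(32*y^2 + 24*y - 20) + 48*y^2 + 36*y - 30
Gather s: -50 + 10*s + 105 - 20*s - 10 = 45 - 10*s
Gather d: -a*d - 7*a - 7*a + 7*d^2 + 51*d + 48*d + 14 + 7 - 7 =-14*a + 7*d^2 + d*(99 - a) + 14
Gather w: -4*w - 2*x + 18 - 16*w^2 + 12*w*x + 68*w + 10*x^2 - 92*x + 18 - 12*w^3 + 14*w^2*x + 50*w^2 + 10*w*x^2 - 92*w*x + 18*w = -12*w^3 + w^2*(14*x + 34) + w*(10*x^2 - 80*x + 82) + 10*x^2 - 94*x + 36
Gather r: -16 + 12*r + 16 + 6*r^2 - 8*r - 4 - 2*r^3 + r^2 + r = -2*r^3 + 7*r^2 + 5*r - 4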